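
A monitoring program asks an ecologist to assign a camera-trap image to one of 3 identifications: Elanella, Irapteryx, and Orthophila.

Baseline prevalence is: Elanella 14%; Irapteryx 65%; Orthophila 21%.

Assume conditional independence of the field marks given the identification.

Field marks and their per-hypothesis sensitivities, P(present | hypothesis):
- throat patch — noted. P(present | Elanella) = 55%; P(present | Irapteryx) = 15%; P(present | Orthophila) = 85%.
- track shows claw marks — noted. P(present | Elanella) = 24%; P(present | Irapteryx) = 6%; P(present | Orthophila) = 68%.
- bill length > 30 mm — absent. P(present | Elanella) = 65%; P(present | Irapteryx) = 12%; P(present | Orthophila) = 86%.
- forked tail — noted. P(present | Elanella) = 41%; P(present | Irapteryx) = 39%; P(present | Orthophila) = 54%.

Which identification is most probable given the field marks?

Multiply each prior by the joint likelihood of the field mark pattern (using 1 − P(present | H) for each absent field mark):
  Elanella: 0.14 × 0.55 × 0.24 × (1 − 0.65) × 0.41 = 0.0026519
  Irapteryx: 0.65 × 0.15 × 0.06 × (1 − 0.12) × 0.39 = 0.0020077
  Orthophila: 0.21 × 0.85 × 0.68 × (1 − 0.86) × 0.54 = 0.0091763
Normalizing constant Z = 0.0026519 + 0.0020077 + 0.0091763 = 0.013836.
P(Elanella | evidence) ≈ 0.0026519 / 0.013836 ≈ 0.192
P(Irapteryx | evidence) ≈ 0.0020077 / 0.013836 ≈ 0.145
P(Orthophila | evidence) ≈ 0.0091763 / 0.013836 ≈ 0.663
The largest is 0.663, so Orthophila is most probable.

Orthophila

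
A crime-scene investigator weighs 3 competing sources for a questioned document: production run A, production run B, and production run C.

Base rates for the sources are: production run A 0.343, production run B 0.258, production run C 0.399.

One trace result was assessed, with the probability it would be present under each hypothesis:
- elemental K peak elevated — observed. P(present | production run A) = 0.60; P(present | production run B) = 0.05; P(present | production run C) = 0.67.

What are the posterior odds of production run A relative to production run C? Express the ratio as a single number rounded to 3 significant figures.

The normalizing constant cancels in an odds ratio, so compute prior × likelihood for the two hypotheses only:
  production run A: 0.343 × 0.60 = 0.2058
  production run C: 0.399 × 0.67 = 0.26733
Odds(production run A : production run C) = 0.2058 / 0.26733 ≈ 0.770.

0.770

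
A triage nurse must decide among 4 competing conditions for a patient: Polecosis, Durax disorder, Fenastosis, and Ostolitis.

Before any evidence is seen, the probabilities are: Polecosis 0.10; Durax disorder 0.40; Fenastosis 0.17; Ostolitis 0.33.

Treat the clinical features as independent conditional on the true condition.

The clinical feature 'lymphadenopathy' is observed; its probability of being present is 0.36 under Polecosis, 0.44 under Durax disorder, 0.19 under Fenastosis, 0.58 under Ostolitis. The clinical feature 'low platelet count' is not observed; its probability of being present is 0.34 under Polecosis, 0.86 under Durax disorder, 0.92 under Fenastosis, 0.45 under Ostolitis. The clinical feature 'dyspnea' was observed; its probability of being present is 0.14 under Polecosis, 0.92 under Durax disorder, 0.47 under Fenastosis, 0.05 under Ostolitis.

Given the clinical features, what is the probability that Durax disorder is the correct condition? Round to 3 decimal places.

0.698

By Bayes' rule with conditional independence, the unnormalized weight for each hypothesis is prior × ∏ likelihoods (using 1 − P(present | H) for each absent clinical feature):
  Polecosis: 0.10 × 0.36 × (1 − 0.34) × 0.14 = 0.0033264
  Durax disorder: 0.40 × 0.44 × (1 − 0.86) × 0.92 = 0.022669
  Fenastosis: 0.17 × 0.19 × (1 − 0.92) × 0.47 = 0.0012145
  Ostolitis: 0.33 × 0.58 × (1 − 0.45) × 0.05 = 0.0052635
Normalizing constant Z = 0.0033264 + 0.022669 + 0.0012145 + 0.0052635 = 0.032473.
P(Durax disorder | evidence) = 0.022669 / 0.032473 ≈ 0.698.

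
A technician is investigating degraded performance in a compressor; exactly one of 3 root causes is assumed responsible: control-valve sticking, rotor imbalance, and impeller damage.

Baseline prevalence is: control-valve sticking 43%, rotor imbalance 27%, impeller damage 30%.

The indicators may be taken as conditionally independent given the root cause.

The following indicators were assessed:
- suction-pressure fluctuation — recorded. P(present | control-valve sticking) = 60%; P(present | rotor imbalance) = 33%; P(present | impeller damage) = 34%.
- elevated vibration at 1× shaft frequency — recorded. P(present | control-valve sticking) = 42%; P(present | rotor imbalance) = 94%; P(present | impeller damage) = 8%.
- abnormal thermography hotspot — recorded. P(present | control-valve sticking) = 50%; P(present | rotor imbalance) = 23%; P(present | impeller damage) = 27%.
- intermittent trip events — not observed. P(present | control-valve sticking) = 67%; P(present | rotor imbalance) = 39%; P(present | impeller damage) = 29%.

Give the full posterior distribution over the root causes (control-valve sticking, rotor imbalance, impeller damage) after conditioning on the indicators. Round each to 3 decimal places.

For each hypothesis, the unnormalized posterior weight is prior × product of the indicator likelihoods (using 1 − P(present | H) for each absent indicator):
  control-valve sticking: 0.43 × 0.60 × 0.42 × 0.50 × (1 − 0.67) = 0.017879
  rotor imbalance: 0.27 × 0.33 × 0.94 × 0.23 × (1 − 0.39) = 0.011751
  impeller damage: 0.30 × 0.34 × 0.08 × 0.27 × (1 − 0.29) = 0.0015643
The unnormalized weights sum to 0.031194.
P(control-valve sticking | evidence) = 0.017879 / 0.031194 ≈ 0.573
P(rotor imbalance | evidence) = 0.011751 / 0.031194 ≈ 0.377
P(impeller damage | evidence) = 0.0015643 / 0.031194 ≈ 0.050

0.573, 0.377, 0.050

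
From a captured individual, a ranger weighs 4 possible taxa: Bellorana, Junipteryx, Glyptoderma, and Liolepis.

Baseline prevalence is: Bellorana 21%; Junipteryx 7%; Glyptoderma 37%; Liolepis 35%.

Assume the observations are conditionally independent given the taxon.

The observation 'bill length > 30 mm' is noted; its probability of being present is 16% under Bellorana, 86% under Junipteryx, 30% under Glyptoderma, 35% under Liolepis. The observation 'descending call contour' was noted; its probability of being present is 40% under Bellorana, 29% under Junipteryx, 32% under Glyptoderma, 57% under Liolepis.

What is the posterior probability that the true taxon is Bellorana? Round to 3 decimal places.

Multiply each prior by the joint likelihood of the evidence pattern:
  Bellorana: 0.21 × 0.16 × 0.40 = 0.01344
  Junipteryx: 0.07 × 0.86 × 0.29 = 0.017458
  Glyptoderma: 0.37 × 0.30 × 0.32 = 0.03552
  Liolepis: 0.35 × 0.35 × 0.57 = 0.069825
Normalizing constant Z = 0.01344 + 0.017458 + 0.03552 + 0.069825 = 0.13624.
P(Bellorana | evidence) = 0.01344 / 0.13624 ≈ 0.099.

0.099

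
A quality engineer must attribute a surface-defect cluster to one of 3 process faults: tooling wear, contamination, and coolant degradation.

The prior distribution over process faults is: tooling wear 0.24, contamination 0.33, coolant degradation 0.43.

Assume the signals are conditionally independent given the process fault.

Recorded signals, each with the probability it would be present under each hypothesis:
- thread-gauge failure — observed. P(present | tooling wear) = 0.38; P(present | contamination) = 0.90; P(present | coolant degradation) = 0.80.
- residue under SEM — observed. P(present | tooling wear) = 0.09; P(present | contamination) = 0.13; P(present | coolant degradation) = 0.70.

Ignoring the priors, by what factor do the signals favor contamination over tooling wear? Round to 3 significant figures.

Take the product of per-signal likelihoods under each hypothesis, then divide.
  contamination: 0.90 × 0.13 = 0.117
  tooling wear: 0.38 × 0.09 = 0.0342
Bayes factor = 0.117 / 0.0342 ≈ 3.42

3.42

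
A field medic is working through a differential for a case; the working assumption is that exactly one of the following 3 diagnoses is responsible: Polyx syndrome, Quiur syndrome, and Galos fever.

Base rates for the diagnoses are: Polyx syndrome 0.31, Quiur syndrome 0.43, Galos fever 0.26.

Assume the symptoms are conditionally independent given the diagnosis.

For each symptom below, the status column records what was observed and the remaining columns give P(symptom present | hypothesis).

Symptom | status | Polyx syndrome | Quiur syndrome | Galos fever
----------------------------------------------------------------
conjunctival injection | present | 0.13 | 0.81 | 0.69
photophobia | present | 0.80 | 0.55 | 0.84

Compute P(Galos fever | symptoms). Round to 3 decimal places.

0.402

By Bayes' rule with conditional independence, the unnormalized weight for each hypothesis is prior × ∏ likelihoods:
  Polyx syndrome: 0.31 × 0.13 × 0.80 = 0.03224
  Quiur syndrome: 0.43 × 0.81 × 0.55 = 0.19157
  Galos fever: 0.26 × 0.69 × 0.84 = 0.1507
Normalizing constant Z = 0.03224 + 0.19157 + 0.1507 = 0.3745.
P(Galos fever | evidence) = 0.1507 / 0.3745 ≈ 0.402.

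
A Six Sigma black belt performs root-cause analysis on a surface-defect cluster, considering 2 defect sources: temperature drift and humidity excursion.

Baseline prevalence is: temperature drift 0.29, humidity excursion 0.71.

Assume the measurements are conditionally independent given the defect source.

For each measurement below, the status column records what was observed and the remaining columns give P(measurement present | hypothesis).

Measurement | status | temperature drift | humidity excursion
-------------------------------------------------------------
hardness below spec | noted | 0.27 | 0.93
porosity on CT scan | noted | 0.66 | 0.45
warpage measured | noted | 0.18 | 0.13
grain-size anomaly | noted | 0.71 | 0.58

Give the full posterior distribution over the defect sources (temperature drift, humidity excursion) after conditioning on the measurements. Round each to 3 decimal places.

0.228, 0.772

Multiply each prior by the joint likelihood of the measurement pattern:
  temperature drift: 0.29 × 0.27 × 0.66 × 0.18 × 0.71 = 0.0066044
  humidity excursion: 0.71 × 0.93 × 0.45 × 0.13 × 0.58 = 0.022404
Normalizing constant Z = 0.0066044 + 0.022404 = 0.029008.
P(temperature drift | evidence) = 0.0066044 / 0.029008 ≈ 0.228
P(humidity excursion | evidence) = 0.022404 / 0.029008 ≈ 0.772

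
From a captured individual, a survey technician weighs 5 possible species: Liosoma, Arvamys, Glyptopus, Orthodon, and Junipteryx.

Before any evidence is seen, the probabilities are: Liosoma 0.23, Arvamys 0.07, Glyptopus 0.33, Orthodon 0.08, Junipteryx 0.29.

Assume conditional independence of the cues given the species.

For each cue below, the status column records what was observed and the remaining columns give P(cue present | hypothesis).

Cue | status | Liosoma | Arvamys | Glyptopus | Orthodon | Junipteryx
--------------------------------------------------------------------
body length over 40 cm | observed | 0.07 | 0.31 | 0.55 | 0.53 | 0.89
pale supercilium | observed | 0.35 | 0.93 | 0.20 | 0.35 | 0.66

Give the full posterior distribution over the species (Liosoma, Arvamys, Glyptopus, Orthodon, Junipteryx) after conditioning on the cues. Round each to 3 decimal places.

0.023, 0.082, 0.147, 0.060, 0.689

Multiply each prior by the joint likelihood of the cue pattern:
  Liosoma: 0.23 × 0.07 × 0.35 = 0.005635
  Arvamys: 0.07 × 0.31 × 0.93 = 0.020181
  Glyptopus: 0.33 × 0.55 × 0.20 = 0.0363
  Orthodon: 0.08 × 0.53 × 0.35 = 0.01484
  Junipteryx: 0.29 × 0.89 × 0.66 = 0.17035
The unnormalized weights sum to 0.2473.
P(Liosoma | evidence) = 0.005635 / 0.2473 ≈ 0.023
P(Arvamys | evidence) = 0.020181 / 0.2473 ≈ 0.082
P(Glyptopus | evidence) = 0.0363 / 0.2473 ≈ 0.147
P(Orthodon | evidence) = 0.01484 / 0.2473 ≈ 0.060
P(Junipteryx | evidence) = 0.17035 / 0.2473 ≈ 0.689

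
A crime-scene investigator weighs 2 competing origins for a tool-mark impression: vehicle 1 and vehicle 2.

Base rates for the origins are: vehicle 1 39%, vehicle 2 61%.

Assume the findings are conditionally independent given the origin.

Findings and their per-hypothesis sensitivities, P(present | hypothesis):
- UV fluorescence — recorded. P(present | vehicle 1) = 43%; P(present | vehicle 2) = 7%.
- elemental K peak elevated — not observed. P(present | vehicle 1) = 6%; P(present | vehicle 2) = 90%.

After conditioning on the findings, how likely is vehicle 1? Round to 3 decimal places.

0.974

By Bayes' rule with conditional independence, the unnormalized weight for each hypothesis is prior × ∏ likelihoods (using 1 − P(present | H) for each absent finding):
  vehicle 1: 0.39 × 0.43 × (1 − 0.06) = 0.15764
  vehicle 2: 0.61 × 0.07 × (1 − 0.90) = 0.00427
The unnormalized weights sum to 0.16191.
P(vehicle 1 | evidence) = 0.15764 / 0.16191 ≈ 0.974.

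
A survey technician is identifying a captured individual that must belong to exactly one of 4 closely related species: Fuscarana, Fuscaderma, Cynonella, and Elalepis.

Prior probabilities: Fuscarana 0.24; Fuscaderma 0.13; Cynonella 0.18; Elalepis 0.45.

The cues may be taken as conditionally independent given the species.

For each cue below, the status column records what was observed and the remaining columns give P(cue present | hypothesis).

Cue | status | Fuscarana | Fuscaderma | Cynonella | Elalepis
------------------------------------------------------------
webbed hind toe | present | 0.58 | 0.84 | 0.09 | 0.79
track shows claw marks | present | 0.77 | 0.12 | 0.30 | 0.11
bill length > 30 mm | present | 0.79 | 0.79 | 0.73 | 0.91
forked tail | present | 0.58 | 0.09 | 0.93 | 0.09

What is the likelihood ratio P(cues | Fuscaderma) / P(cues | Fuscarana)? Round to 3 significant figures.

Joint likelihood of the cue pattern under each hypothesis:
  Fuscaderma: 0.84 × 0.12 × 0.79 × 0.09 = 0.0071669
  Fuscarana: 0.58 × 0.77 × 0.79 × 0.58 = 0.20463
Bayes factor = 0.0071669 / 0.20463 ≈ 0.0350

0.0350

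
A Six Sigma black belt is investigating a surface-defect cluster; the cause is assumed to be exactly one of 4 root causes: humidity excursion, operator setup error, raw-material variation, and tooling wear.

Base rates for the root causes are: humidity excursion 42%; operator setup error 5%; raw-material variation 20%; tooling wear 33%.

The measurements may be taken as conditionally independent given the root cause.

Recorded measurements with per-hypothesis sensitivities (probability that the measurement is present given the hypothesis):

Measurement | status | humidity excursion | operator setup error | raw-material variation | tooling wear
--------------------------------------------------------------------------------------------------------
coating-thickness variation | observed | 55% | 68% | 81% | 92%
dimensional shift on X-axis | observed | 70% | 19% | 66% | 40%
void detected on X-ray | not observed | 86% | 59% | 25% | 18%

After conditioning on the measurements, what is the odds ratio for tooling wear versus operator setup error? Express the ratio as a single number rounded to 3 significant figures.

The normalizing constant cancels in an odds ratio, so compute prior × likelihood for the two hypotheses only (using 1 − P(present | H) for each absent measurement):
  tooling wear: 0.33 × 0.92 × 0.40 × (1 − 0.18) = 0.099581
  operator setup error: 0.05 × 0.68 × 0.19 × (1 − 0.59) = 0.0026486
Posterior odds = 0.099581 / 0.0026486 ≈ 37.6.

37.6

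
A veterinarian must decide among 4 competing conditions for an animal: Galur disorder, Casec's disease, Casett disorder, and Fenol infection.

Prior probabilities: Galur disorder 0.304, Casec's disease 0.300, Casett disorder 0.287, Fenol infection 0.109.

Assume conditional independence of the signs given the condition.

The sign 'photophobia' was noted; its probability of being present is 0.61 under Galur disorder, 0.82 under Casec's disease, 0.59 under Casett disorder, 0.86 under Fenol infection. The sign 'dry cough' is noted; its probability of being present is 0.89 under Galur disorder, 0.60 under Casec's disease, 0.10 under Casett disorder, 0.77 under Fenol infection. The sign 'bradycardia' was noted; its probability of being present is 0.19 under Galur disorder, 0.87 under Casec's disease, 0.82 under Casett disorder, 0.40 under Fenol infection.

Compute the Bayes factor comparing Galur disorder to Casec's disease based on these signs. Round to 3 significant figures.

0.241

Joint likelihood of the sign pattern under each hypothesis:
  Galur disorder: 0.61 × 0.89 × 0.19 = 0.10315
  Casec's disease: 0.82 × 0.60 × 0.87 = 0.42804
Bayes factor = 0.10315 / 0.42804 ≈ 0.241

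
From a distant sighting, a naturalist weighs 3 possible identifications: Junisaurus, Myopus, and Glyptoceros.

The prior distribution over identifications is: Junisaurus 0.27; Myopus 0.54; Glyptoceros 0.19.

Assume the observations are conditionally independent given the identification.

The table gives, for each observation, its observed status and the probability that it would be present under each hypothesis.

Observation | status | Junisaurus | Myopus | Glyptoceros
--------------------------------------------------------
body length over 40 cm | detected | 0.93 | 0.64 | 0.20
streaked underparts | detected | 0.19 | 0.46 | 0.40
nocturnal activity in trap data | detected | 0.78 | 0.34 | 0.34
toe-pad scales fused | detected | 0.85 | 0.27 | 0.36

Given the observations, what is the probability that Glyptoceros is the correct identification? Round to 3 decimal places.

Multiply each prior by the joint likelihood of the evidence pattern:
  Junisaurus: 0.27 × 0.93 × 0.19 × 0.78 × 0.85 = 0.031631
  Myopus: 0.54 × 0.64 × 0.46 × 0.34 × 0.27 = 0.014594
  Glyptoceros: 0.19 × 0.20 × 0.40 × 0.34 × 0.36 = 0.0018605
The unnormalized weights sum to 0.048086.
P(Glyptoceros | evidence) = 0.0018605 / 0.048086 ≈ 0.039.

0.039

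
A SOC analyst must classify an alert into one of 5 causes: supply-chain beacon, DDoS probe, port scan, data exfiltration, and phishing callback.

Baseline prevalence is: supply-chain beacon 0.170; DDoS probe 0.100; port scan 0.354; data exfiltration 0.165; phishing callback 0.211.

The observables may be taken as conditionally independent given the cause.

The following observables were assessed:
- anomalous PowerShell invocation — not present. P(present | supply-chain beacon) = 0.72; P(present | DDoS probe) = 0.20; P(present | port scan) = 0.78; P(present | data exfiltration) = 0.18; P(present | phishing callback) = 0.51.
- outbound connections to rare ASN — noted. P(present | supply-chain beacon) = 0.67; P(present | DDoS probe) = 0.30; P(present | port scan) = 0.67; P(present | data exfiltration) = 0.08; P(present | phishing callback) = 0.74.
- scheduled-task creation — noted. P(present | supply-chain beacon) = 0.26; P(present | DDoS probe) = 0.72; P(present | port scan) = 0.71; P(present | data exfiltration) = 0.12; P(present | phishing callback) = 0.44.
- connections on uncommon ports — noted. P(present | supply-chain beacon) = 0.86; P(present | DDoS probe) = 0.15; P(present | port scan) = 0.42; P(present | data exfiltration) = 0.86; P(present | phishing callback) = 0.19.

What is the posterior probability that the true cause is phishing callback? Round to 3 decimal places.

0.195

For each hypothesis, the unnormalized posterior weight is prior × product of the observable likelihoods (using 1 − P(present | H) for each absent observable):
  supply-chain beacon: 0.170 × (1 − 0.72) × 0.67 × 0.26 × 0.86 = 0.0071311
  DDoS probe: 0.100 × (1 − 0.20) × 0.30 × 0.72 × 0.15 = 0.002592
  port scan: 0.354 × (1 − 0.78) × 0.67 × 0.71 × 0.42 = 0.01556
  data exfiltration: 0.165 × (1 − 0.18) × 0.08 × 0.12 × 0.86 = 0.001117
  phishing callback: 0.211 × (1 − 0.51) × 0.74 × 0.44 × 0.19 = 0.0063961
The unnormalized weights sum to 0.032796.
P(phishing callback | evidence) = 0.0063961 / 0.032796 ≈ 0.195.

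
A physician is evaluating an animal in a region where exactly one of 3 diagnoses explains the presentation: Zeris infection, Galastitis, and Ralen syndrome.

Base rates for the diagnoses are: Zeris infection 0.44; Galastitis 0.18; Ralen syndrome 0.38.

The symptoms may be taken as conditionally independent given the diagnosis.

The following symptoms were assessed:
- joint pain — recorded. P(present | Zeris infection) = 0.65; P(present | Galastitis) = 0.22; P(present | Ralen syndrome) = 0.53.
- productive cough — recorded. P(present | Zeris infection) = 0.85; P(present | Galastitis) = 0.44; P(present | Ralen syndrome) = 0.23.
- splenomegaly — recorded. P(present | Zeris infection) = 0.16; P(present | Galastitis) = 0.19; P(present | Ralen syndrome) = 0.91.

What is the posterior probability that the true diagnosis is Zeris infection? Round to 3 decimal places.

0.461

By Bayes' rule with conditional independence, the unnormalized weight for each hypothesis is prior × ∏ likelihoods:
  Zeris infection: 0.44 × 0.65 × 0.85 × 0.16 = 0.038896
  Galastitis: 0.18 × 0.22 × 0.44 × 0.19 = 0.0033106
  Ralen syndrome: 0.38 × 0.53 × 0.23 × 0.91 = 0.042153
The unnormalized weights sum to 0.08436.
P(Zeris infection | evidence) = 0.038896 / 0.08436 ≈ 0.461.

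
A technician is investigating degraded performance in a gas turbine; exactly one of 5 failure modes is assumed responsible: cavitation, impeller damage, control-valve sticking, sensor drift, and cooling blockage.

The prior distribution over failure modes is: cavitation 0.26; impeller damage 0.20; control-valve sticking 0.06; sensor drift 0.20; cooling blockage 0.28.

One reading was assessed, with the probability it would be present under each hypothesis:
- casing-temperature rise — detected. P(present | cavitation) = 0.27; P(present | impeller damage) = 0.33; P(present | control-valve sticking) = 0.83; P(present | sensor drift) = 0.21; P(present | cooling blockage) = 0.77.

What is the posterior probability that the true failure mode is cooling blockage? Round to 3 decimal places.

0.486

For each hypothesis, the unnormalized posterior weight is prior × likelihood:
  cavitation: 0.26 × 0.27 = 0.0702
  impeller damage: 0.20 × 0.33 = 0.066
  control-valve sticking: 0.06 × 0.83 = 0.0498
  sensor drift: 0.20 × 0.21 = 0.042
  cooling blockage: 0.28 × 0.77 = 0.2156
Marginal likelihood of the evidence = 0.4436.
P(cooling blockage | evidence) = 0.2156 / 0.4436 ≈ 0.486.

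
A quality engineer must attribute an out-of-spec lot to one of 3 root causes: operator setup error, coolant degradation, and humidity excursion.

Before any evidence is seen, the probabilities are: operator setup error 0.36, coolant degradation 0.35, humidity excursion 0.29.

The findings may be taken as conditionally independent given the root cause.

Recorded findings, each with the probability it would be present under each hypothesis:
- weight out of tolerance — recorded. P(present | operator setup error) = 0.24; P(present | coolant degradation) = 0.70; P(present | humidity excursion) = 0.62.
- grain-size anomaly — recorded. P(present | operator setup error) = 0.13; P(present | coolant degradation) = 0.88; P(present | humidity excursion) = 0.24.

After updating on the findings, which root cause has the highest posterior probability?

coolant degradation

Multiply each prior by the joint likelihood of the evidence pattern:
  operator setup error: 0.36 × 0.24 × 0.13 = 0.011232
  coolant degradation: 0.35 × 0.70 × 0.88 = 0.2156
  humidity excursion: 0.29 × 0.62 × 0.24 = 0.043152
Marginal likelihood of the evidence = 0.26998.
P(operator setup error | evidence) ≈ 0.011232 / 0.26998 ≈ 0.042
P(coolant degradation | evidence) ≈ 0.2156 / 0.26998 ≈ 0.799
P(humidity excursion | evidence) ≈ 0.043152 / 0.26998 ≈ 0.160
The largest is 0.799, so coolant degradation is most probable.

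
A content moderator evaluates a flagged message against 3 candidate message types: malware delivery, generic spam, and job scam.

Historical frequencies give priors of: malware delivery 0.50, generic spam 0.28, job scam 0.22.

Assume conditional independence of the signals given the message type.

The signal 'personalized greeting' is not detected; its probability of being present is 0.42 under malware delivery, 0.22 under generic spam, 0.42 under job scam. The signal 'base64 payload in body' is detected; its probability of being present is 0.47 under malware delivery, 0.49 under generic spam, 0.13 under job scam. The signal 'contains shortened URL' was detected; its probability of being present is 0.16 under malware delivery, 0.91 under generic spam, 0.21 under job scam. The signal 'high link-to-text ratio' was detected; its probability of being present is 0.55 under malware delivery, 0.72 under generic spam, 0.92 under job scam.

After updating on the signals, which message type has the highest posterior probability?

For each hypothesis, the unnormalized posterior weight is prior × product of the signal likelihoods (using 1 − P(present | H) for each absent signal):
  malware delivery: 0.50 × (1 − 0.42) × 0.47 × 0.16 × 0.55 = 0.011994
  generic spam: 0.28 × (1 − 0.22) × 0.49 × 0.91 × 0.72 = 0.070117
  job scam: 0.22 × (1 − 0.42) × 0.13 × 0.21 × 0.92 = 0.0032048
Marginal likelihood of the evidence = 0.085316.
P(malware delivery | evidence) ≈ 0.011994 / 0.085316 ≈ 0.141
P(generic spam | evidence) ≈ 0.070117 / 0.085316 ≈ 0.822
P(job scam | evidence) ≈ 0.0032048 / 0.085316 ≈ 0.038
The largest is 0.822, so generic spam is most probable.

generic spam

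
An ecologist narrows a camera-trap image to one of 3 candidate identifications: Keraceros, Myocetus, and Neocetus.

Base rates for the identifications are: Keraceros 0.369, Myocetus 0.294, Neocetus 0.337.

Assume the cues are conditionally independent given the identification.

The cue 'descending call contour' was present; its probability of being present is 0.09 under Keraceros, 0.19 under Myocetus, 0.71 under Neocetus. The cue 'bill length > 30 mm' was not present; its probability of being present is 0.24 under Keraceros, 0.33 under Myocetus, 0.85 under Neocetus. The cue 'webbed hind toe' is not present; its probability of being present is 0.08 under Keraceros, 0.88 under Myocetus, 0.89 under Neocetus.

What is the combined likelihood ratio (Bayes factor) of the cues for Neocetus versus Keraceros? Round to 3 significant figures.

0.186

Take the product of per-cue likelihoods under each hypothesis (using 1 − P(present | H) for each absent cue), then divide.
  Neocetus: 0.71 × (1 − 0.85) × (1 − 0.89) = 0.011715
  Keraceros: 0.09 × (1 − 0.24) × (1 − 0.08) = 0.062928
Bayes factor = 0.011715 / 0.062928 ≈ 0.186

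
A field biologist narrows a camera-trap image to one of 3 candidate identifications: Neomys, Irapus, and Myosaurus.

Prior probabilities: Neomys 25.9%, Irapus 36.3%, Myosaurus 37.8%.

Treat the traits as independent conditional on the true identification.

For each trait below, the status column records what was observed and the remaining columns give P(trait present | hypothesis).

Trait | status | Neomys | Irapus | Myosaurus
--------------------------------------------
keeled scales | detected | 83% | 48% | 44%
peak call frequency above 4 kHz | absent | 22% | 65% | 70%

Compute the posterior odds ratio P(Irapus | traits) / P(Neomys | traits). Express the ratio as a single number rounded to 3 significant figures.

0.364

Posterior odds equal prior odds times the likelihood ratio; only the two competing hypotheses matter (using 1 − P(present | H) for each absent trait).
  Irapus: 0.363 × 0.48 × (1 − 0.65) = 0.060984
  Neomys: 0.259 × 0.83 × (1 − 0.22) = 0.16768
Posterior odds = 0.060984 / 0.16768 ≈ 0.364.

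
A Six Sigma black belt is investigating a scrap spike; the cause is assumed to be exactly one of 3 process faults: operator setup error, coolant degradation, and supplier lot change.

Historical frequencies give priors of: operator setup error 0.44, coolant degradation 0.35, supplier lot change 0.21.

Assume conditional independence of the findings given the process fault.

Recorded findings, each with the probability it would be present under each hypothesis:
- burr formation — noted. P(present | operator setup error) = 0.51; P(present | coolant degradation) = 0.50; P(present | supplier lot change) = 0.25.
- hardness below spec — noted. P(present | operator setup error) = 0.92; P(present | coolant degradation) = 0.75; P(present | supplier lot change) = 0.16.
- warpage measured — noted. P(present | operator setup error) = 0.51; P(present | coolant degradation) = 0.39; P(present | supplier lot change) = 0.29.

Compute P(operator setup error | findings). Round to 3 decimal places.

0.663

For each hypothesis, the unnormalized posterior weight is prior × product of the finding likelihoods:
  operator setup error: 0.44 × 0.51 × 0.92 × 0.51 = 0.10529
  coolant degradation: 0.35 × 0.50 × 0.75 × 0.39 = 0.051187
  supplier lot change: 0.21 × 0.25 × 0.16 × 0.29 = 0.002436
The unnormalized weights sum to 0.15891.
P(operator setup error | evidence) = 0.10529 / 0.15891 ≈ 0.663.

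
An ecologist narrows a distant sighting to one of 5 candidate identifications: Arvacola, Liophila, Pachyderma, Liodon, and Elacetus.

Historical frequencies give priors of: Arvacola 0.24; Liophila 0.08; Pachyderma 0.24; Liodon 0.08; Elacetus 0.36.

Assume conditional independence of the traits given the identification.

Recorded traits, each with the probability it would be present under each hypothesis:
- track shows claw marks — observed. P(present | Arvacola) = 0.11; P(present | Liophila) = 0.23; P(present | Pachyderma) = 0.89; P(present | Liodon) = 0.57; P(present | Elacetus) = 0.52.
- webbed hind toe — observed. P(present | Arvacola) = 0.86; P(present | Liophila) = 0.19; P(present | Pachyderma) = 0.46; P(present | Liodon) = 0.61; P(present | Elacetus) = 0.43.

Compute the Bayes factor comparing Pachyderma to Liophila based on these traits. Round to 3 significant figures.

The Bayes factor is the ratio of the joint likelihoods of the trait pattern under the two hypotheses.
  Pachyderma: 0.89 × 0.46 = 0.4094
  Liophila: 0.23 × 0.19 = 0.0437
Bayes factor = 0.4094 / 0.0437 ≈ 9.37

9.37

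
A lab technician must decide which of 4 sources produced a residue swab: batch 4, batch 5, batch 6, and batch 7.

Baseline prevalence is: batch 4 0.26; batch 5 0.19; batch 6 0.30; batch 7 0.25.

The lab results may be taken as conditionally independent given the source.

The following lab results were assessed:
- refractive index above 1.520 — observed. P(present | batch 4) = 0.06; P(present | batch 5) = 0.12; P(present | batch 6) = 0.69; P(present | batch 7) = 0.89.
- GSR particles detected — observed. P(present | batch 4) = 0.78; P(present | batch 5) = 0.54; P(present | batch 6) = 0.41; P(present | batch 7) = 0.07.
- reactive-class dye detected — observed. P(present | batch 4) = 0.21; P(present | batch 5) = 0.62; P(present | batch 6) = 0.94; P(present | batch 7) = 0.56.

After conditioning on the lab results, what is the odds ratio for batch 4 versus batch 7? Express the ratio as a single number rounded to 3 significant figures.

The normalizing constant cancels in an odds ratio, so compute prior × likelihood for the two hypotheses only:
  batch 4: 0.26 × 0.06 × 0.78 × 0.21 = 0.0025553
  batch 7: 0.25 × 0.89 × 0.07 × 0.56 = 0.008722
Odds(batch 4 : batch 7) = 0.0025553 / 0.008722 ≈ 0.293.

0.293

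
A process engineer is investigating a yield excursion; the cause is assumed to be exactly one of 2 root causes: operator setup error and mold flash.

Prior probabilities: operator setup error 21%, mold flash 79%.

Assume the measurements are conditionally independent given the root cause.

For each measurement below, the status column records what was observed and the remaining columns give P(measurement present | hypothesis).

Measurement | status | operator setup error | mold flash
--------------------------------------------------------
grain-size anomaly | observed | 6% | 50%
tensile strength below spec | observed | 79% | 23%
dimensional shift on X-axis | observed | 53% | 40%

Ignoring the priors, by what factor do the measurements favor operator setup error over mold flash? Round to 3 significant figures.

The Bayes factor is the ratio of the joint likelihoods of the measurement pattern under the two hypotheses.
  operator setup error: 0.06 × 0.79 × 0.53 = 0.025122
  mold flash: 0.50 × 0.23 × 0.40 = 0.046
Bayes factor = 0.025122 / 0.046 ≈ 0.546

0.546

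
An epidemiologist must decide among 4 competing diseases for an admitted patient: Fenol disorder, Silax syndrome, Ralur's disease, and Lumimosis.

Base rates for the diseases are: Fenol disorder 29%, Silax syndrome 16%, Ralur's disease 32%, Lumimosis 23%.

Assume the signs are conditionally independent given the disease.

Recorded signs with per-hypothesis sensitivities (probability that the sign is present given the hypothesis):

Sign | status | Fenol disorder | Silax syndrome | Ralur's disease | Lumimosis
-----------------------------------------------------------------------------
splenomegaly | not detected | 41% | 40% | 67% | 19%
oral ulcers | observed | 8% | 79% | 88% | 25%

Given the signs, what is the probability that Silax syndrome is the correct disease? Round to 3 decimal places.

Multiply each prior by the joint likelihood of the sign pattern (using 1 − P(present | H) for each absent sign):
  Fenol disorder: 0.29 × (1 − 0.41) × 0.08 = 0.013688
  Silax syndrome: 0.16 × (1 − 0.40) × 0.79 = 0.07584
  Ralur's disease: 0.32 × (1 − 0.67) × 0.88 = 0.092928
  Lumimosis: 0.23 × (1 − 0.19) × 0.25 = 0.046575
Marginal likelihood of the evidence = 0.22903.
P(Silax syndrome | evidence) = 0.07584 / 0.22903 ≈ 0.331.

0.331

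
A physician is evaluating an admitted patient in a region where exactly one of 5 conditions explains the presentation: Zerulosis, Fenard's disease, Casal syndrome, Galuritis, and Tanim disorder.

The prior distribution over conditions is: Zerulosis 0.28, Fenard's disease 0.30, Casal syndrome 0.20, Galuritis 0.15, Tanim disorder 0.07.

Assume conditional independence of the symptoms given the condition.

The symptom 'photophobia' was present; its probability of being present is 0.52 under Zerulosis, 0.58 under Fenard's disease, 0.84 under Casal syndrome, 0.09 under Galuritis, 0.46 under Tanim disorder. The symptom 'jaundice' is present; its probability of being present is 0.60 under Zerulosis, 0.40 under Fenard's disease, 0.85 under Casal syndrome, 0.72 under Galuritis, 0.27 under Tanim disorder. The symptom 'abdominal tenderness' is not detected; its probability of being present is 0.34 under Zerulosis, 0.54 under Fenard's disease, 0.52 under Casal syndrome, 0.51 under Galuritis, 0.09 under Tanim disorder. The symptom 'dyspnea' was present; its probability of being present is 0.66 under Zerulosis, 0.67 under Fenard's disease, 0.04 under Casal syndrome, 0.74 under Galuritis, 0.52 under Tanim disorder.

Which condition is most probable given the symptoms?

By Bayes' rule with conditional independence, the unnormalized weight for each hypothesis is prior × ∏ likelihoods (using 1 − P(present | H) for each absent symptom):
  Zerulosis: 0.28 × 0.52 × 0.60 × (1 − 0.34) × 0.66 = 0.038054
  Fenard's disease: 0.30 × 0.58 × 0.40 × (1 − 0.54) × 0.67 = 0.021451
  Casal syndrome: 0.20 × 0.84 × 0.85 × (1 − 0.52) × 0.04 = 0.0027418
  Galuritis: 0.15 × 0.09 × 0.72 × (1 − 0.51) × 0.74 = 0.0035245
  Tanim disorder: 0.07 × 0.46 × 0.27 × (1 − 0.09) × 0.52 = 0.004114
Normalizing constant Z = 0.038054 + 0.021451 + 0.0027418 + 0.0035245 + 0.004114 = 0.069885.
P(Zerulosis | evidence) ≈ 0.038054 / 0.069885 ≈ 0.545
P(Fenard's disease | evidence) ≈ 0.021451 / 0.069885 ≈ 0.307
P(Casal syndrome | evidence) ≈ 0.0027418 / 0.069885 ≈ 0.039
P(Galuritis | evidence) ≈ 0.0035245 / 0.069885 ≈ 0.050
P(Tanim disorder | evidence) ≈ 0.004114 / 0.069885 ≈ 0.059
The largest is 0.545, so Zerulosis is most probable.

Zerulosis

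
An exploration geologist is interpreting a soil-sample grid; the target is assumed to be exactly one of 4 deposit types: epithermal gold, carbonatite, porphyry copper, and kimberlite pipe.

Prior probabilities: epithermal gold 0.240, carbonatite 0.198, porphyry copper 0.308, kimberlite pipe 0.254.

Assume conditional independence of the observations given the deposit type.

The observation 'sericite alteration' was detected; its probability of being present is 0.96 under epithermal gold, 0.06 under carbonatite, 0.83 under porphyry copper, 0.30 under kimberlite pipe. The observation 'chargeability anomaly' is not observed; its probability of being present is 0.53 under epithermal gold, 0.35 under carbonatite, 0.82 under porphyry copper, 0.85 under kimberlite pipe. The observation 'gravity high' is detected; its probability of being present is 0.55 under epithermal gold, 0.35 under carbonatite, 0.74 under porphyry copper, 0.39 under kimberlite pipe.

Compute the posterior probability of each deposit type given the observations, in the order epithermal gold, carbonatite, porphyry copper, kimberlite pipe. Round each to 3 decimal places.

0.591, 0.027, 0.338, 0.044

For each hypothesis, the unnormalized posterior weight is prior × product of the observation likelihoods (using 1 − P(present | H) for each absent observation):
  epithermal gold: 0.240 × 0.96 × (1 − 0.53) × 0.55 = 0.059558
  carbonatite: 0.198 × 0.06 × (1 − 0.35) × 0.35 = 0.0027027
  porphyry copper: 0.308 × 0.83 × (1 − 0.82) × 0.74 = 0.034051
  kimberlite pipe: 0.254 × 0.30 × (1 − 0.85) × 0.39 = 0.0044577
Normalizing constant Z = 0.059558 + 0.0027027 + 0.034051 + 0.0044577 = 0.10077.
P(epithermal gold | evidence) = 0.059558 / 0.10077 ≈ 0.591
P(carbonatite | evidence) = 0.0027027 / 0.10077 ≈ 0.027
P(porphyry copper | evidence) = 0.034051 / 0.10077 ≈ 0.338
P(kimberlite pipe | evidence) = 0.0044577 / 0.10077 ≈ 0.044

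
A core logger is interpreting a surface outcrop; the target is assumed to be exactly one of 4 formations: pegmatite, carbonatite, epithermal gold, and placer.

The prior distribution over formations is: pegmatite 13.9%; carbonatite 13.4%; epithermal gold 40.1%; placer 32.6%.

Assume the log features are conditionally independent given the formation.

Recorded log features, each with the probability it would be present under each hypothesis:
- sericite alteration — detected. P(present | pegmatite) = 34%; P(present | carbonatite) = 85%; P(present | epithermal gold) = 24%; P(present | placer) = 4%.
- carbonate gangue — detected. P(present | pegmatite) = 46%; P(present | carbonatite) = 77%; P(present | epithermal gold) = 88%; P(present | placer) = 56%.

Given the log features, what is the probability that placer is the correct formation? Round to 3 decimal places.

0.036

By Bayes' rule with conditional independence, the unnormalized weight for each hypothesis is prior × ∏ likelihoods:
  pegmatite: 0.139 × 0.34 × 0.46 = 0.02174
  carbonatite: 0.134 × 0.85 × 0.77 = 0.087703
  epithermal gold: 0.401 × 0.24 × 0.88 = 0.084691
  placer: 0.326 × 0.04 × 0.56 = 0.0073024
Marginal likelihood of the evidence = 0.20144.
P(placer | evidence) = 0.0073024 / 0.20144 ≈ 0.036.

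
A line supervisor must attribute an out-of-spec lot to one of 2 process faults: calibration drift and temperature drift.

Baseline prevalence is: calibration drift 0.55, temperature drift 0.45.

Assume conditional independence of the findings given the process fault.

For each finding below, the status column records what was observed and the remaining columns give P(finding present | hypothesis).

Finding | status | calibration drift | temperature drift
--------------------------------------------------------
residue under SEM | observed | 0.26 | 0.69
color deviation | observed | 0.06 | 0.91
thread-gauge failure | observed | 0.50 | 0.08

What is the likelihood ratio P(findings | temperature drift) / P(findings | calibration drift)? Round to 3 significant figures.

6.44

The Bayes factor is the ratio of the joint likelihoods of the evidence pattern under the two hypotheses.
  temperature drift: 0.69 × 0.91 × 0.08 = 0.050232
  calibration drift: 0.26 × 0.06 × 0.50 = 0.0078
Bayes factor = 0.050232 / 0.0078 ≈ 6.44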